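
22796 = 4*5699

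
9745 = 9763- 18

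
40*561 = 22440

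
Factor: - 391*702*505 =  - 2^1*3^3*5^1*13^1 * 17^1*23^1*101^1 = - 138613410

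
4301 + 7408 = 11709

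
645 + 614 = 1259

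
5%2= 1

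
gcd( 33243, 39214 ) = 7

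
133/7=19 = 19.00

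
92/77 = 92/77 = 1.19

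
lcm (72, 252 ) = 504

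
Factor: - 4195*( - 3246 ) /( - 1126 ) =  - 3^1  *  5^1*541^1*563^( - 1) * 839^1 = - 6808485/563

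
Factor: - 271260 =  - 2^2*3^2*5^1*11^1*137^1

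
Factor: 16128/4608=7/2  =  2^( - 1)*7^1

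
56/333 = 56/333 = 0.17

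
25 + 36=61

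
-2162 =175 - 2337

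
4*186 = 744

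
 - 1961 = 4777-6738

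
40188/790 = 20094/395 = 50.87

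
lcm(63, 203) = 1827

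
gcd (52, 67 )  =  1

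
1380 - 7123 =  - 5743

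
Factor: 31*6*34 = 6324 = 2^2 * 3^1*17^1 * 31^1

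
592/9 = 65+7/9 = 65.78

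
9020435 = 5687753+3332682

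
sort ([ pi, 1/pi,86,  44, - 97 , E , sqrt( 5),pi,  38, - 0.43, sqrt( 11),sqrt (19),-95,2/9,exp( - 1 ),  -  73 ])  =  [ - 97 , - 95, - 73,- 0.43 , 2/9, 1/pi,exp( - 1),sqrt(5 ),  E,pi,pi , sqrt(11), sqrt(19 )  ,  38,44, 86 ]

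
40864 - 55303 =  - 14439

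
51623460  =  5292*9755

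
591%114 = 21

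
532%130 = 12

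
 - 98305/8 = - 12289 + 7/8 = - 12288.12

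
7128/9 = 792= 792.00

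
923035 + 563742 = 1486777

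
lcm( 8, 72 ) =72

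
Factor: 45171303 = 3^1*19^1*792479^1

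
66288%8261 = 200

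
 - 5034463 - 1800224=  -  6834687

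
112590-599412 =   -  486822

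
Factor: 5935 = 5^1 * 1187^1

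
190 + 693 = 883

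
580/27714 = 290/13857 = 0.02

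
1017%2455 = 1017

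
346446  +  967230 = 1313676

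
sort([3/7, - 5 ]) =[ - 5, 3/7]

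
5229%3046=2183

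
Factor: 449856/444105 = 704/695 = 2^6*5^(-1)*11^1*139^( - 1 ) 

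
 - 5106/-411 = 12 + 58/137= 12.42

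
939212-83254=855958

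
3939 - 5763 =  - 1824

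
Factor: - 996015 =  - 3^1*5^1*23^1*2887^1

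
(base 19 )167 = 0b111100010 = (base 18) 18e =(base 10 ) 482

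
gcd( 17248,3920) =784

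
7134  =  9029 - 1895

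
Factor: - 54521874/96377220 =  - 3028993/5354290 = - 2^( - 1)*5^( - 1) * 11^2 * 569^( - 1) * 941^( -1) * 25033^1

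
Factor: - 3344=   -  2^4 * 11^1*19^1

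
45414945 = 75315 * 603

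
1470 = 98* 15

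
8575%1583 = 660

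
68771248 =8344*8242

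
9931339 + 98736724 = 108668063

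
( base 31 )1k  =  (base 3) 1220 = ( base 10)51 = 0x33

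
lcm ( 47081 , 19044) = 1694916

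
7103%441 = 47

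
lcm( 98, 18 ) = 882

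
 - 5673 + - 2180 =-7853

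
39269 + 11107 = 50376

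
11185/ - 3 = -11185/3 =- 3728.33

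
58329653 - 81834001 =- 23504348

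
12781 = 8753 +4028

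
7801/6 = 7801/6= 1300.17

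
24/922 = 12/461 = 0.03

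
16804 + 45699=62503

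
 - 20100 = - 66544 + 46444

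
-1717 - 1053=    - 2770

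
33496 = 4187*8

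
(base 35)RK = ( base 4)33011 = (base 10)965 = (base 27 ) 18k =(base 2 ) 1111000101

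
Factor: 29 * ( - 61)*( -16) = 28304 = 2^4*29^1 * 61^1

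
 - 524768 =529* ( - 992)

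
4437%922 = 749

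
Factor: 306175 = 5^2*37^1*331^1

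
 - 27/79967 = - 27/79967 = - 0.00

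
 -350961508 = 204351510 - 555313018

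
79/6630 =79/6630  =  0.01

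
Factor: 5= 5^1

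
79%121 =79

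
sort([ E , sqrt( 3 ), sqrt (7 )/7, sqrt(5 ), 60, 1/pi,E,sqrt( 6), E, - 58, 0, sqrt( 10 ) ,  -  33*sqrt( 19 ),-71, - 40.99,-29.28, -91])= [ - 33*sqrt(19 ),-91,-71, - 58, - 40.99, - 29.28,0, 1/pi,sqrt(7 ) /7, sqrt( 3), sqrt( 5 ), sqrt(6), E, E,E, sqrt(10), 60] 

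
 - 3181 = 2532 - 5713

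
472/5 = 94 + 2/5 = 94.40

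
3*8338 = 25014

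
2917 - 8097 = -5180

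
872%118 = 46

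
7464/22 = 3732/11 = 339.27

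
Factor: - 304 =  - 2^4 * 19^1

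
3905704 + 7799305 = 11705009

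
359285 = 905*397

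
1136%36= 20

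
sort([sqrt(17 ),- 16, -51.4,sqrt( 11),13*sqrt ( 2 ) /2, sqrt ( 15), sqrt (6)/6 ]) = [ - 51.4, - 16, sqrt(6)/6, sqrt( 11), sqrt( 15),sqrt(17), 13*sqrt(2 )/2] 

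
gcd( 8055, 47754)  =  9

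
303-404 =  - 101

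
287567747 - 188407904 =99159843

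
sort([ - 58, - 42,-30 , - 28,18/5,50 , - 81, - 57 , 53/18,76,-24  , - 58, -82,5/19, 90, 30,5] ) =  [ - 82, - 81, - 58,-58, - 57, - 42, - 30, -28, - 24,  5/19, 53/18,18/5,5 , 30 , 50,76,90] 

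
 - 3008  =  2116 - 5124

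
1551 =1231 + 320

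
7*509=3563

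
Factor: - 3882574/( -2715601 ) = 2^1 * 7^( - 1 )*19^1*83^1*227^ ( - 1 )*1231^1*1709^( - 1 ) 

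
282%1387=282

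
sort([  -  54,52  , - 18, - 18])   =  [ - 54 , - 18, - 18, 52]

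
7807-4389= 3418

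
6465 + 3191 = 9656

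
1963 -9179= - 7216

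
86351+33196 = 119547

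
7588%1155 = 658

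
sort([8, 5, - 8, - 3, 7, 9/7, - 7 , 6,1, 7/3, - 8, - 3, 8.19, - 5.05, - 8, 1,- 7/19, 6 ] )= [ - 8, - 8, - 8, - 7, - 5.05, - 3, - 3 , - 7/19, 1,1, 9/7, 7/3,5, 6, 6,  7, 8, 8.19 ] 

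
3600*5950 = 21420000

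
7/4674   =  7/4674 = 0.00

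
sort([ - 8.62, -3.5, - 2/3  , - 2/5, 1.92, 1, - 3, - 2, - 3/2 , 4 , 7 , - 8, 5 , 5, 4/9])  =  [ - 8.62, - 8, - 3.5,-3, - 2, - 3/2, - 2/3, - 2/5,4/9,1,  1.92,4 , 5, 5,7 ]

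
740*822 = 608280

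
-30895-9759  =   - 40654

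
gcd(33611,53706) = 1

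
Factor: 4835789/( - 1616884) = - 2^( - 2 )*7^1*37^1  *  18671^1*404221^ (-1 ) 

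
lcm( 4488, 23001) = 184008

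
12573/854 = 14 + 617/854 =14.72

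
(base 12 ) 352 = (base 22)10a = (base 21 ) 12b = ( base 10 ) 494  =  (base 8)756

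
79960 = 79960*1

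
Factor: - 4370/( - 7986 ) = 3^ ( - 1 ) * 5^1 * 11^( - 3 ) * 19^1*23^1 =2185/3993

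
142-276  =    -  134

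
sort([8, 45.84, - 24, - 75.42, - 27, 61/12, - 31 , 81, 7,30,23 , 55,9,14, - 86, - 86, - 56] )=[-86 , - 86, - 75.42 , - 56, - 31, - 27,  -  24, 61/12, 7,8,  9  ,  14,23,30, 45.84,55, 81 ] 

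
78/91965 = 26/30655 = 0.00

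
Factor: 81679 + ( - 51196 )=3^3*1129^1 = 30483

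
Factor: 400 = 2^4*5^2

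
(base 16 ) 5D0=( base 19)426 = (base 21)37i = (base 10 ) 1488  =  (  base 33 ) 1C3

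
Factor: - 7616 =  - 2^6* 7^1*17^1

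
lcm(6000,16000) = 48000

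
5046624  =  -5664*(-891) 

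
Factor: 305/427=5/7 = 5^1*7^(-1)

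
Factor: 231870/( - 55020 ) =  - 2^( - 1 )*7^( - 1)*59^1 = -  59/14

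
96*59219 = 5685024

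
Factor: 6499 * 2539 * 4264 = 2^3*13^1*41^1 * 67^1*97^1 * 2539^1 = 70360097704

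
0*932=0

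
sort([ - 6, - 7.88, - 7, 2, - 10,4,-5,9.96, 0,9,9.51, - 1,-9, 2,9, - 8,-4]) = [ - 10, - 9,-8,  -  7.88,-7, -6, - 5 , - 4, - 1,0,2,  2,4, 9,9,9.51,9.96]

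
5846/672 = 8+235/336=8.70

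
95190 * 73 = 6948870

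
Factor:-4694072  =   - 2^3*61^1*9619^1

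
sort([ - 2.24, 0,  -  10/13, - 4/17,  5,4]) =[ - 2.24,-10/13, -4/17, 0, 4, 5] 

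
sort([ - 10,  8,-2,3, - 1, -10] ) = [-10,-10  ,-2, - 1,  3 , 8]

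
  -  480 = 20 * ( - 24)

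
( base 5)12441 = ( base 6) 4340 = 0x3e4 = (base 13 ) 5B8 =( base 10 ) 996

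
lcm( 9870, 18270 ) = 858690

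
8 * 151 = 1208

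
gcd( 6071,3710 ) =1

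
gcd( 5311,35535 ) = 1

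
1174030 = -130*( - 9031) 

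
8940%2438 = 1626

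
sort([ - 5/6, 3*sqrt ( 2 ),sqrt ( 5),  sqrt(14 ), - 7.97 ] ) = [ - 7.97, - 5/6,sqrt(5 ), sqrt( 14), 3*sqrt(2 )] 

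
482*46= 22172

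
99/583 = 9/53 = 0.17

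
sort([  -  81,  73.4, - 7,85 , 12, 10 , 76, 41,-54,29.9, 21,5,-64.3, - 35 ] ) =[-81,  -  64.3, - 54,-35, - 7, 5, 10,12,21,29.9,  41,73.4,76,85]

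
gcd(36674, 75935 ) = 1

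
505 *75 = 37875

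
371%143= 85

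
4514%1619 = 1276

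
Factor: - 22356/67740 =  - 1863/5645   =  - 3^4*5^( - 1 )*  23^1*1129^( - 1 )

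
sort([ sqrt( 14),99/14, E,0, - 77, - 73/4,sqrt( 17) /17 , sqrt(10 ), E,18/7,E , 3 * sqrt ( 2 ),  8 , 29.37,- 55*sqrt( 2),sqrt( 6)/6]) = [-55*sqrt( 2 ), - 77,-73/4, 0, sqrt(17)/17, sqrt(6)/6, 18/7, E , E,E, sqrt( 10),sqrt ( 14),3 * sqrt( 2 ),  99/14, 8 , 29.37]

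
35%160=35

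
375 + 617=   992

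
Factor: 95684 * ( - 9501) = - 909093684 = -2^2*3^1*19^1*1259^1 * 3167^1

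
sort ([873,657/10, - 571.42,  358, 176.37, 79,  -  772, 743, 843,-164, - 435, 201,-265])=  [ - 772, - 571.42,-435, - 265, - 164,657/10, 79, 176.37, 201,358 , 743,843, 873]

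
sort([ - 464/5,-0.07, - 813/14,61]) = [ - 464/5 , - 813/14,- 0.07, 61]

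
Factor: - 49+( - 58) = -107  =  - 107^1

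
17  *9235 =156995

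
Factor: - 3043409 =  - 421^1*7229^1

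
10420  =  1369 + 9051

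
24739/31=24739/31 = 798.03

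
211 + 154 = 365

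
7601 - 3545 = 4056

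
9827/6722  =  9827/6722 = 1.46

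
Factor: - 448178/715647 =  - 2^1*3^ ( - 1)*23^1*149^ (-1)*1601^( - 1)*9743^1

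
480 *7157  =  3435360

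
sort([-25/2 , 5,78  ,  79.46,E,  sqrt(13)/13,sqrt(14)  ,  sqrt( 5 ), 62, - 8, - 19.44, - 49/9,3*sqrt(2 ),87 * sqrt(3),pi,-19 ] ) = [ - 19.44, - 19, - 25/2, - 8, - 49/9,sqrt( 13)/13, sqrt( 5),E , pi,sqrt(14),3* sqrt(2), 5,62, 78, 79.46,87 * sqrt(3 ) ] 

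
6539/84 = 6539/84 = 77.85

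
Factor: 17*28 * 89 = 42364=2^2*7^1*17^1 *89^1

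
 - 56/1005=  - 56/1005= - 0.06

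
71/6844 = 71/6844 = 0.01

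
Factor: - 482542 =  - 2^1*241271^1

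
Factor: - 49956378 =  - 2^1*3^1*8326063^1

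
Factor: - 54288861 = -3^1*11^1*167^1*9851^1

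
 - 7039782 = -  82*85851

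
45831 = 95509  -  49678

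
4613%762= 41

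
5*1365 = 6825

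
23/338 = 23/338  =  0.07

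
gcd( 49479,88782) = 3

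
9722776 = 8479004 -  - 1243772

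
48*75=3600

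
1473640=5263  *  280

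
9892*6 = 59352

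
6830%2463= 1904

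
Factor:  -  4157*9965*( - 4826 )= 2^1*5^1*19^1*127^1*1993^1*4157^1=199914661130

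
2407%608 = 583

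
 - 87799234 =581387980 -669187214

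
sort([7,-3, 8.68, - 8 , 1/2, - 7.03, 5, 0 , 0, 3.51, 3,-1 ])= [ - 8, - 7.03,- 3, - 1, 0,0,  1/2, 3,  3.51,  5, 7, 8.68]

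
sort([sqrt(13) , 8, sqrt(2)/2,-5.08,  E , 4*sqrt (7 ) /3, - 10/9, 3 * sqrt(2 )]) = [ - 5.08, -10/9,sqrt(2)/2,E , 4 * sqrt(7)/3, sqrt( 13),  3*sqrt(2),8] 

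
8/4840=1/605 = 0.00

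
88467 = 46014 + 42453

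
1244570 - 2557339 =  - 1312769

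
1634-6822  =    -  5188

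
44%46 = 44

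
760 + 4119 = 4879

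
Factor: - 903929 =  - 13^1 * 31^1*2243^1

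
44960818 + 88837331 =133798149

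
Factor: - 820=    - 2^2*5^1*41^1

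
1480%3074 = 1480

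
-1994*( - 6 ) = 11964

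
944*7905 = 7462320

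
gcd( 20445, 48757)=1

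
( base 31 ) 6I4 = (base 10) 6328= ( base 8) 14270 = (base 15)1d1d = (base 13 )2B5A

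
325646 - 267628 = 58018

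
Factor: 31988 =2^2*11^1*727^1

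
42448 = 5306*8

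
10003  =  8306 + 1697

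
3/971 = 3/971 = 0.00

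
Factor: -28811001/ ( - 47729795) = 3^1*5^( - 1)*17^(-3)*29^( - 1)*67^( - 1)*9603667^1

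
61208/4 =15302 = 15302.00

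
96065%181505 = 96065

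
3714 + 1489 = 5203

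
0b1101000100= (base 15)3AB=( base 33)PB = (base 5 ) 11321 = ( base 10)836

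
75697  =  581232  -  505535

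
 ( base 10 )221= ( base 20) B1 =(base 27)85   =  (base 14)11B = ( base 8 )335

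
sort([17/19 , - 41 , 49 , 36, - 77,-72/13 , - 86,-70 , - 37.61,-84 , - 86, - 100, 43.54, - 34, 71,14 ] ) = [  -  100, - 86,- 86,-84 ,-77,-70, - 41, - 37.61,-34, - 72/13,17/19 , 14, 36, 43.54,  49, 71]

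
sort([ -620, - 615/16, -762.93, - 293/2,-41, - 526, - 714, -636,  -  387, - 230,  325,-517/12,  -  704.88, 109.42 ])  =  [ - 762.93, - 714,-704.88,-636, - 620, - 526,-387, - 230,-293/2, -517/12 , - 41, - 615/16,  109.42, 325] 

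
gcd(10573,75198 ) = 1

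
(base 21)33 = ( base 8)102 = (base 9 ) 73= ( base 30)26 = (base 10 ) 66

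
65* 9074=589810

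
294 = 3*98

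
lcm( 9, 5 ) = 45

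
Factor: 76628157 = 3^1*23^1*97^1*107^2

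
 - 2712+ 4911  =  2199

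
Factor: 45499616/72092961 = 2^5*3^(-2 )* 17^1*2671^(-1 )*2999^ (  -  1)*83639^1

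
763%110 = 103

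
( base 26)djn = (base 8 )22131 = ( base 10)9305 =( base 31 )9L5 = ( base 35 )7ku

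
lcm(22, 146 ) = 1606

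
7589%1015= 484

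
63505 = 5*12701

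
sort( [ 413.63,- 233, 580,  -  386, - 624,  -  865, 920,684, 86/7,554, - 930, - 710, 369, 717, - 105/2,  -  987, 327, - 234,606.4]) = [ - 987, - 930, - 865, - 710, - 624  , - 386, - 234, - 233, - 105/2,86/7,327, 369,413.63, 554,580,606.4,  684,  717, 920 ]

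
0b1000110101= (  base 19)1AE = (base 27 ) KP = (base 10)565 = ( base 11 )474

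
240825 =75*3211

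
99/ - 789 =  - 1 + 230/263 = -0.13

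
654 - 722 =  - 68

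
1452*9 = 13068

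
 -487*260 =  - 126620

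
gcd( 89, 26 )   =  1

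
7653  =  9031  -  1378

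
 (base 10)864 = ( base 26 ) 176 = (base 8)1540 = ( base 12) 600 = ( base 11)716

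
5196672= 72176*72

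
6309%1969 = 402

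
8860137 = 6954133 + 1906004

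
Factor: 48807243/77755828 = 2^( - 2)*3^2*19^( - 1 )*127^1 *233^(  -  1)*4391^ ( - 1)*42701^1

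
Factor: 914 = 2^1* 457^1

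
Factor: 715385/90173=5^1 * 11^1 * 13007^1*90173^( - 1 )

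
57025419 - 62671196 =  - 5645777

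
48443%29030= 19413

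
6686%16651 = 6686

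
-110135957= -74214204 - 35921753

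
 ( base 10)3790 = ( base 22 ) 7I6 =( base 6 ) 25314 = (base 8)7316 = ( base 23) 73i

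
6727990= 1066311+5661679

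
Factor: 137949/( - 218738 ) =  - 2^( - 1)*3^1*7^1*13^( - 1 )*47^ ( - 1 )*179^ (  -  1 )*6569^1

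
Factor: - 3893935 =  - 5^1 * 17^1 * 61^1*751^1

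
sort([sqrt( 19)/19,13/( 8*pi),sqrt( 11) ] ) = [sqrt(19)/19,13/ (8 * pi ), sqrt( 11)]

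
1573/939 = 1  +  634/939 = 1.68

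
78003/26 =78003/26  =  3000.12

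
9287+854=10141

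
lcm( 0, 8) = 0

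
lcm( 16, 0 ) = 0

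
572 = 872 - 300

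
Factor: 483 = 3^1*7^1*23^1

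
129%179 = 129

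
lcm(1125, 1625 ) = 14625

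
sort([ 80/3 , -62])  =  [ - 62, 80/3] 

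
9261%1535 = 51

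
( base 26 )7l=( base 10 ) 203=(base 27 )7e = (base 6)535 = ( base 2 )11001011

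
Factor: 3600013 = 3600013^1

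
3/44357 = 3/44357  =  0.00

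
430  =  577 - 147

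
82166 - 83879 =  - 1713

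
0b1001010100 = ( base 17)211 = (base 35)h1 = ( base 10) 596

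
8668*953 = 8260604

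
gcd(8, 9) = 1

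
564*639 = 360396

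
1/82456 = 1/82456 = 0.00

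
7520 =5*1504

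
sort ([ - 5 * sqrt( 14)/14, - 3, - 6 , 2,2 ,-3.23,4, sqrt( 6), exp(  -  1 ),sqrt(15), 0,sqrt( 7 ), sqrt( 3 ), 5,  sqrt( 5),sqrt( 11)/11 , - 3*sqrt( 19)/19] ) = [-6,-3.23,-3,-5 * sqrt ( 14)/14, - 3* sqrt(19) /19, 0 , sqrt(11 )/11,exp( - 1),sqrt (3), 2,2, sqrt( 5), sqrt( 6),sqrt( 7 ),sqrt( 15), 4 , 5 ] 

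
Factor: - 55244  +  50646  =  -4598=- 2^1*11^2 * 19^1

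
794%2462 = 794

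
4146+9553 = 13699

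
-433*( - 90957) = 39384381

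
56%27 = 2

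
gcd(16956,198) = 18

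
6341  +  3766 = 10107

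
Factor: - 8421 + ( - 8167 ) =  - 2^2*11^1 * 13^1 * 29^1 = - 16588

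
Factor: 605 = 5^1*11^2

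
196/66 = 2 + 32/33 = 2.97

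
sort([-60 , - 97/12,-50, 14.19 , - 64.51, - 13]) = [-64.51, - 60,- 50 ,  -  13 , - 97/12, 14.19 ]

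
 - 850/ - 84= 10  +  5/42 = 10.12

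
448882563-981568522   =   - 532685959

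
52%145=52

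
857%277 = 26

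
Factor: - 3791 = -17^1 * 223^1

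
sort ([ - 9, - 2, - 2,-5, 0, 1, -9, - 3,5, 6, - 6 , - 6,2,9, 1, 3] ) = [ - 9, - 9, - 6, - 6, - 5,-3, - 2, - 2, 0,1,1,2,  3 , 5,6,9]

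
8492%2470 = 1082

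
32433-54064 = -21631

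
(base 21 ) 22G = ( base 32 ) TC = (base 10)940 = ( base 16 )3ac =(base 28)15G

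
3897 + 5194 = 9091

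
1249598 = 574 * 2177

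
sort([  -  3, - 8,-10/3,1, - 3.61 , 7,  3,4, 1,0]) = [ - 8,-3.61, - 10/3, -3,0,1,1 , 3, 4 , 7] 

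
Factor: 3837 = 3^1*1279^1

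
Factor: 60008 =2^3*13^1*577^1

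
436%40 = 36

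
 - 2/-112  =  1/56= 0.02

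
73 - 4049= -3976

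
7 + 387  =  394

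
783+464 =1247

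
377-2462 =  - 2085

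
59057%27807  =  3443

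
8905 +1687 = 10592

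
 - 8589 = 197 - 8786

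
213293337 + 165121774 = 378415111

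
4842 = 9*538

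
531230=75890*7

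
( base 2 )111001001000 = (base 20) 92G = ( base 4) 321020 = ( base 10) 3656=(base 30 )41Q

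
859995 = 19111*45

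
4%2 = 0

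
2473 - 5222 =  - 2749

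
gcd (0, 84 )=84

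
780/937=780/937 = 0.83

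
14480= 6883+7597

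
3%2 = 1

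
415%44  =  19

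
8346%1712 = 1498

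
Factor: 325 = 5^2*13^1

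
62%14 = 6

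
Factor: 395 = 5^1 * 79^1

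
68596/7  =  9799 + 3/7 = 9799.43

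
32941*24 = 790584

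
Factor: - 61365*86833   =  -5328507045 = - 3^1*5^1*71^1*1223^1*4091^1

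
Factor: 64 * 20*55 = 2^8 *5^2* 11^1  =  70400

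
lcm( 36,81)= 324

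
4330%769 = 485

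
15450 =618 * 25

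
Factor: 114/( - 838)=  - 3^1*19^1 * 419^( - 1) = - 57/419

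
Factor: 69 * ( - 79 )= - 5451 =-3^1 * 23^1*79^1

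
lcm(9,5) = 45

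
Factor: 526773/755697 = 13^2*109^( - 1 )*1039^1 * 2311^( - 1) = 175591/251899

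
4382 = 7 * 626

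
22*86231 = 1897082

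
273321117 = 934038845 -660717728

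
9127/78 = 117 + 1/78 = 117.01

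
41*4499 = 184459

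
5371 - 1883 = 3488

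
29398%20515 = 8883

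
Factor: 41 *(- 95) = - 3895 = - 5^1*19^1*41^1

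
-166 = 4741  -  4907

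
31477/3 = 31477/3 = 10492.33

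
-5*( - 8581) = 42905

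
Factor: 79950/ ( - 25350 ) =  - 41/13 = - 13^ ( - 1)*41^1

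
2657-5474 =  - 2817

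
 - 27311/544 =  - 27311/544 = -50.20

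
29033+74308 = 103341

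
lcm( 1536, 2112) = 16896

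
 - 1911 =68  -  1979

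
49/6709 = 49/6709 = 0.01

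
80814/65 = 80814/65 = 1243.29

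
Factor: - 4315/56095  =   - 1/13=- 13^( - 1 ) 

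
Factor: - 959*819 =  -3^2 * 7^2*13^1*137^1 = - 785421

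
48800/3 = 16266 + 2/3 = 16266.67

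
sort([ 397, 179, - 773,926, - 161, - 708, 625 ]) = [ -773 , - 708,-161, 179,397,625, 926 ]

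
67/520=67/520 = 0.13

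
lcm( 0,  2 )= 0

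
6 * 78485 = 470910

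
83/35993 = 83/35993 =0.00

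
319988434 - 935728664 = -615740230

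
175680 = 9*19520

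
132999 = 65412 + 67587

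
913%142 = 61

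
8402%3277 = 1848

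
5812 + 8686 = 14498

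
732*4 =2928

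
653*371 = 242263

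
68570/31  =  68570/31 = 2211.94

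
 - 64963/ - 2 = 32481+1/2 = 32481.50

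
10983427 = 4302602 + 6680825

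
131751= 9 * 14639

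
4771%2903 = 1868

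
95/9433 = 95/9433 = 0.01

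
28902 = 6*4817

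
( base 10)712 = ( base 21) 1CJ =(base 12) 4B4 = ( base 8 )1310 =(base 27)qa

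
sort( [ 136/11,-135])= [-135,136/11]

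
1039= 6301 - 5262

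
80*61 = 4880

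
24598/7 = 3514 = 3514.00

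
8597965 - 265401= 8332564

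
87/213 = 29/71 = 0.41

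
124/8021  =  124/8021 = 0.02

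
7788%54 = 12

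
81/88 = 81/88 = 0.92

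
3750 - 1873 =1877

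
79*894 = 70626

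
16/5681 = 16/5681=0.00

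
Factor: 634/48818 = 1/77 = 7^( - 1 )*11^( - 1) 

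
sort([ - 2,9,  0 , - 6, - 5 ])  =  [ - 6, -5, - 2,0,9]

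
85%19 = 9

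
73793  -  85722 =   -  11929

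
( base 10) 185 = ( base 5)1220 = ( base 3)20212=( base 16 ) b9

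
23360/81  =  23360/81 = 288.40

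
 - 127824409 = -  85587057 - 42237352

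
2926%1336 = 254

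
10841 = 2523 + 8318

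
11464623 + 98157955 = 109622578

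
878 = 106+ 772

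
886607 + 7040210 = 7926817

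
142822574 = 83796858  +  59025716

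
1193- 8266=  - 7073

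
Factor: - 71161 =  - 71161^1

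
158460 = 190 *834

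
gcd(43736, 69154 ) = 142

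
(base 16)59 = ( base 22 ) 41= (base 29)32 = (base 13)6B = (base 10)89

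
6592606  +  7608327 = 14200933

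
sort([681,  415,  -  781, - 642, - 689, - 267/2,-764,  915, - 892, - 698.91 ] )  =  [-892, - 781,- 764, - 698.91 , -689, - 642, - 267/2,415,681,915]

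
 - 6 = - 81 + 75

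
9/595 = 9/595 = 0.02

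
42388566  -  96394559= - 54005993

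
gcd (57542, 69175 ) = 1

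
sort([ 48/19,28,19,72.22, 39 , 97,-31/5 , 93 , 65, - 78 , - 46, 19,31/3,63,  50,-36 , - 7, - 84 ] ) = [-84, - 78,-46, - 36,  -  7,- 31/5,48/19, 31/3,19,  19,  28, 39,50, 63,65,72.22,93 , 97] 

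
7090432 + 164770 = 7255202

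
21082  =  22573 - 1491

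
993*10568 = 10494024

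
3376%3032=344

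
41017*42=1722714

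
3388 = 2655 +733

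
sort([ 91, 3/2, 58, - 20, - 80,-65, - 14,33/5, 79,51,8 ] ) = [ - 80 ,  -  65,-20, - 14,3/2,33/5,8 , 51,58 , 79, 91 ]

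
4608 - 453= 4155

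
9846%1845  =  621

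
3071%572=211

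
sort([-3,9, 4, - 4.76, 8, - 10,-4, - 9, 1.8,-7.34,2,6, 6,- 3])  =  [ - 10,  -  9, - 7.34, - 4.76, - 4, - 3 ,-3, 1.8, 2, 4,  6, 6, 8,9]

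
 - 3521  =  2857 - 6378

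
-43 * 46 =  - 1978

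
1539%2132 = 1539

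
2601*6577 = 17106777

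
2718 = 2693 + 25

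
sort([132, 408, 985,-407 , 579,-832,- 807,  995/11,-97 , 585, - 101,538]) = [-832, - 807, - 407 ,-101,-97, 995/11, 132,  408,538,579,585, 985]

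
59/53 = 59/53  =  1.11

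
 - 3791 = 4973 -8764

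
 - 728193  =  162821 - 891014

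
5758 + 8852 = 14610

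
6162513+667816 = 6830329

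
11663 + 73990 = 85653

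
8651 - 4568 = 4083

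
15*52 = 780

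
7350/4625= 1 + 109/185= 1.59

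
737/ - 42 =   -  18 + 19/42= -17.55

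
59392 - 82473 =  - 23081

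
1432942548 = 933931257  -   -499011291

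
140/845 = 28/169=0.17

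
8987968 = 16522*544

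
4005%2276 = 1729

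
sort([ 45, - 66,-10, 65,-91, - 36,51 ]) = [-91, - 66,  -  36, - 10, 45,51,65]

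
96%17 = 11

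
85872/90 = 954+2/15 = 954.13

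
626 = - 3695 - - 4321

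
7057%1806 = 1639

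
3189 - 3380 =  - 191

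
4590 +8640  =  13230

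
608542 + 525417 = 1133959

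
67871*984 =66785064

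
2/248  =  1/124  =  0.01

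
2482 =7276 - 4794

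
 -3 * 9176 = -27528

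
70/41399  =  70/41399 =0.00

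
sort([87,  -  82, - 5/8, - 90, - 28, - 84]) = [-90, - 84, - 82, - 28, - 5/8,87]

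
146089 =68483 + 77606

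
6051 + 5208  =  11259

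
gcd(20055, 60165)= 20055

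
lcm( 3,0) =0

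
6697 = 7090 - 393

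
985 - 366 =619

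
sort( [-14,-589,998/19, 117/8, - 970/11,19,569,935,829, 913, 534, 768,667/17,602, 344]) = [ - 589, - 970/11, - 14,  117/8,19, 667/17, 998/19,344, 534,  569, 602, 768, 829, 913,  935]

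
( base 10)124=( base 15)84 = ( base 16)7c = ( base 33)3p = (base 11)103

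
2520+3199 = 5719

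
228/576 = 19/48= 0.40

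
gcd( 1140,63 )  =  3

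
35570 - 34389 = 1181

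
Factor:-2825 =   -  5^2*113^1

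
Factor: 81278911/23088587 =7^1 * 3083^( - 1 )*7489^ (-1 ) * 11611273^1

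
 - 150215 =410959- 561174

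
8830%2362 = 1744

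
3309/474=1103/158 = 6.98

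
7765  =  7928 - 163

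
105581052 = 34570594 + 71010458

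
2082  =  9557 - 7475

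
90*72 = 6480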